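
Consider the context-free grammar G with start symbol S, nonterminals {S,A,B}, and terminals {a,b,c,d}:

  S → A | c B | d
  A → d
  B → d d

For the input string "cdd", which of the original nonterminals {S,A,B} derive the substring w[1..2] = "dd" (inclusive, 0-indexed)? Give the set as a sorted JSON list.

Convert to CNF:
  S -> T1 B | d
  A -> d
  B -> T0 T0
  T0 -> d
  T1 -> c

CYK table (by increasing span) — only the sub-triangle for w[1..2]:
  [1..1]={A,S,T0}  "d"  orig:{A,S}
  [2..2]={A,S,T0}  "d"  orig:{A,S}
  [1..2]={B}  "dd"

Original NTs in T[1,2] deriving "dd": ["B"]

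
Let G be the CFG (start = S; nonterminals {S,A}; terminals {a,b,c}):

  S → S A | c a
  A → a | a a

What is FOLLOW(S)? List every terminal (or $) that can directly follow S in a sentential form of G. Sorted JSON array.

Compute FIRST by fixpoint:
iter 1:
  A via A→a: +{a}
  S via S→c a: +{c}
  S: {c}  A: {a}
iter 2: done
  S: {c}  A: {a}

FOLLOW sets:
seed FOLLOW(S) with $
round 1:
  S→S A: FOLLOW(S) ⊇ FIRST(A) = {a}; new: +{a}
  S→S A: FOLLOW(A) ⊇ FOLLOW(S) ⊇ {$,a}; new: +{$,a}
  FOLLOW[S]={$,a}  FOLLOW[A]={$,a}
round 2: done
  FOLLOW[S]={$,a}  FOLLOW[A]={$,a}

FOLLOW(S) = ["$", "a"]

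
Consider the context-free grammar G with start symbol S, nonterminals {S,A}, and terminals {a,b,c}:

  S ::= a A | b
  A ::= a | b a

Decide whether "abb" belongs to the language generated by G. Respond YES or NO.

Convert to CNF:
  S -> T1 A | b
  A -> T0 T1 | a
  T0 -> b
  T1 -> a

CYK table (by increasing span):
  T[0,0] 'a' = {A,T1}  orig:{A}
  T[1,1] 'b' = {S,T0}  orig:{S}
  T[2,2] 'b' = {S,T0}  orig:{S}
  T[0,1] 'ab' = ∅
  T[1,2] 'bb' = ∅
  T[0,2] 'abb' = ∅

S ∉ T[0,2] ⇒ NO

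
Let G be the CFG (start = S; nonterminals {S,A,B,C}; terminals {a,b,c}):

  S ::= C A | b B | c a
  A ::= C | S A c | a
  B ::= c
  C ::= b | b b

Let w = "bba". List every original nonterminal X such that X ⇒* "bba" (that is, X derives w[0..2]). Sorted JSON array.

Convert to CNF:
  S -> C A | T0 T2 | T1 B
  A -> S X3 | T1 T1 | a | b
  B -> c
  C -> T1 T1 | b
  T0 -> c
  T1 -> b
  T2 -> a
  X3 -> A T0

CYK fill, restricted to cells inside w[0..2]:
  [0..0]={A,C,T1}  "b"  orig:{A,C}
  [1..1]={A,C,T1}  "b"  orig:{A,C}
  [2..2]={A,T2}  "a"  orig:{A}
  [0..1]={A,C,S}  "bb"
  [1..2]={S}  "ba"
  [0..2]={S}  "bba"

Original NTs in T[0,2] deriving "bba": ["S"]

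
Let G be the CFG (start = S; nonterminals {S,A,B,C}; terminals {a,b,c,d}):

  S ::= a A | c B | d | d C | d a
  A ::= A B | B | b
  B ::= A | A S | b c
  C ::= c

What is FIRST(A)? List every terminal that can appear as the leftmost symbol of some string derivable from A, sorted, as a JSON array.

FIRST iteration:
iter 1:
  A via A→b: +{b}
  B via B→A: +{b}
  C via C→c: +{c}
  S via S→a A: +{a}
  S via S→c B: +{c}
  S via S→d: +{d}
  FIRST(S)={a,c,d}  FIRST(A)={b}  FIRST(B)={b}  FIRST(C)={c}
iter 2: (no change)
  FIRST(S)={a,c,d}  FIRST(A)={b}  FIRST(B)={b}  FIRST(C)={c}

FIRST(A) = ["b"]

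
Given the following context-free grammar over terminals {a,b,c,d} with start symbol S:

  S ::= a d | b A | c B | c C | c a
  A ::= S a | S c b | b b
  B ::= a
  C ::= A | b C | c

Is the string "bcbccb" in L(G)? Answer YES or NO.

CNF form of G:
  S -> T0 T3 | T1 B | T1 C | T1 T0 | T2 A
  A -> S T0 | S X4 | T2 T2
  B -> a
  C -> S T0 | S X5 | T2 C | T2 T2 | c
  T0 -> a
  T1 -> c
  T2 -> b
  T3 -> d
  X4 -> T1 T2
  X5 -> T1 T2

CYK table (by increasing span):
  [0..0]={T2}  "b"  orig:{}
  [1..1]={C,T1}  "c"  orig:{C}
  [2..2]={T2}  "b"  orig:{}
  [3..3]={C,T1}  "c"  orig:{C}
  [4..4]={C,T1}  "c"  orig:{C}
  [5..5]={T2}  "b"  orig:{}
  [0..1]={C}  "bc"
  [1..2]={X4,X5}  "cb"  orig:{}
  [2..3]={C}  "bc"
  [3..4]={S}  "cc"
  [4..5]={X4,X5}  "cb"  orig:{}
  [0..2]=∅  "bcb"
  [1..3]={S}  "cbc"
  [2..4]=∅  "bcc"
  [3..5]=∅  "ccb"
  [0..3]=∅  "bcbc"
  [1..4]=∅  "cbcc"
  [2..5]=∅  "bccb"
  [0..4]=∅  "bcbcc"
  [1..5]={A,C}  "cbccb"
  [0..5]={C,S}  "bcbccb"

S ∈ T[0,5] ⇒ YES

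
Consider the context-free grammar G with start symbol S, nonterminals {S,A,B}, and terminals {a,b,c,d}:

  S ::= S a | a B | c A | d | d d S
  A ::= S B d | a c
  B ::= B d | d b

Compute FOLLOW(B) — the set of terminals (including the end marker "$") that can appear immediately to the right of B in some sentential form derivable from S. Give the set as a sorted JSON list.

Compute FIRST by fixpoint:
[1]
  A via A→a c: +{a}
  B via B→d b: +{d}
  S via S→a B: +{a}
  S via S→c A: +{c}
  S via S→d: +{d}
  FIRST[S]={a,c,d}  FIRST[A]={a}  FIRST[B]={d}
[2]
  A via A→S B d: +{c,d}
  FIRST[S]={a,c,d}  FIRST[A]={a,c,d}  FIRST[B]={d}
[3] done
  FIRST[S]={a,c,d}  FIRST[A]={a,c,d}  FIRST[B]={d}

Compute FOLLOW by fixpoint:
initialize: $ ∈ FOLLOW(S)
iter 1:
  A→S B d: FOLLOW(S) ⊇ FIRST(B) = {d}; new: +{d}
  A→S B d: FOLLOW(B) ⊇ FIRST(d) = {d}; new: +{d}
  S→S a: FOLLOW(S) ⊇ FIRST(a) = {a}; new: +{a}
  S→a B: FOLLOW(B) ⊇ FOLLOW(S) ⊇ {$,a,d}; new: +{$,a}
  S→c A: FOLLOW(A) ⊇ FOLLOW(S) ⊇ {$,a,d}; new: +{$,a,d}
  FOLLOW[S]={$,a,d}  FOLLOW[A]={$,a,d}  FOLLOW[B]={$,a,d}
iter 2: (no change)
  FOLLOW[S]={$,a,d}  FOLLOW[A]={$,a,d}  FOLLOW[B]={$,a,d}

FOLLOW(B) = ["$", "a", "d"]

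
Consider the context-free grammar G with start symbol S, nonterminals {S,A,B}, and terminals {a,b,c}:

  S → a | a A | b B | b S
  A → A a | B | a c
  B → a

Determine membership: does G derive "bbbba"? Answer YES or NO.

Convert to CNF:
  S -> T0 A | T2 B | T2 S | a
  A -> A T0 | T0 T1 | a
  B -> a
  T0 -> a
  T1 -> c
  T2 -> b

Fill CYK table bottom-up:
  [0..0]={T2}  "b"  orig:{}
  [1..1]={T2}  "b"  orig:{}
  [2..2]={T2}  "b"  orig:{}
  [3..3]={T2}  "b"  orig:{}
  [4..4]={A,B,S,T0}  "a"  orig:{A,B,S}
  [0..1]=∅  "bb"
  [1..2]=∅  "bb"
  [2..3]=∅  "bb"
  [3..4]={S}  "ba"
  [0..2]=∅  "bbb"
  [1..3]=∅  "bbb"
  [2..4]={S}  "bba"
  [0..3]=∅  "bbbb"
  [1..4]={S}  "bbba"
  [0..4]={S}  "bbbba"

S ∈ T[0,4] ⇒ YES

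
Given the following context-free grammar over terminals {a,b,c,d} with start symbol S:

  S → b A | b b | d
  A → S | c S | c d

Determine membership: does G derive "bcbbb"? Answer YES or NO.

CNF form of G:
  S -> T0 A | T0 T0 | d
  A -> T0 A | T0 T0 | T1 S | T1 T2 | d
  T0 -> b
  T1 -> c
  T2 -> d

CYK fill:
  cell(0,0) b: {T0}  orig:{}
  cell(1,1) c: {T1}  orig:{}
  cell(2,2) b: {T0}  orig:{}
  cell(3,3) b: {T0}  orig:{}
  cell(4,4) b: {T0}  orig:{}
  cell(0,1) bc: ∅
  cell(1,2) cb: ∅
  cell(2,3) bb: {A,S}
  cell(3,4) bb: {A,S}
  cell(0,2) bcb: ∅
  cell(1,3) cbb: {A}
  cell(2,4) bbb: {A,S}
  cell(0,3) bcbb: {A,S}
  cell(1,4) cbbb: {A}
  cell(0,4) bcbbb: {A,S}

S ∈ T[0,4] ⇒ YES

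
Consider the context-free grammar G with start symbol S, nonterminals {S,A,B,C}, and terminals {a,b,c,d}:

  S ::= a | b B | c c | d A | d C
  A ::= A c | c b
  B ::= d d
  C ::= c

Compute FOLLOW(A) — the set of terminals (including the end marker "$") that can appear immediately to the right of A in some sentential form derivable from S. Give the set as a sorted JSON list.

Compute FIRST by fixpoint:
pass 1:
  A via A→c b: +{c}
  B via B→d d: +{d}
  C via C→c: +{c}
  S via S→a: +{a}
  S via S→b B: +{b}
  S via S→c c: +{c}
  S via S→d A: +{d}
  FIRST(S)={a,b,c,d}  FIRST(A)={c}  FIRST(B)={d}  FIRST(C)={c}
pass 2: (stable)
  FIRST(S)={a,b,c,d}  FIRST(A)={c}  FIRST(B)={d}  FIRST(C)={c}

FOLLOW sets:
FOLLOW(S) := {$}
iter 1:
  A→A c: FOLLOW(A) ⊇ FIRST(c) = {c}; new: +{c}
  S→b B: FOLLOW(B) ⊇ FOLLOW(S) ⊇ {$}; new: +{$}
  S→d A: FOLLOW(A) ⊇ FOLLOW(S) ⊇ {$}; new: +{$}
  S→d C: FOLLOW(C) ⊇ FOLLOW(S) ⊇ {$}; new: +{$}
  FOLLOW[S]={$}  FOLLOW[A]={$,c}  FOLLOW[B]={$}  FOLLOW[C]={$}
iter 2: done
  FOLLOW[S]={$}  FOLLOW[A]={$,c}  FOLLOW[B]={$}  FOLLOW[C]={$}

FOLLOW(A) = ["$", "c"]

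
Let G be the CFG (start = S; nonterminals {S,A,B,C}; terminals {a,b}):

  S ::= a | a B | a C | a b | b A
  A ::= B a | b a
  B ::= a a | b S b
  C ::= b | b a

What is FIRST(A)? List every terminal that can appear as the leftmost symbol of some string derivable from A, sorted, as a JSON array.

FIRST iteration:
iter 1:
  A via A→b a: +{b}
  B via B→a a: +{a}
  B via B→b S b: +{b}
  C via C→b: +{b}
  S via S→a: +{a}
  S via S→b A: +{b}
  FIRST[S]={a,b}  FIRST[A]={b}  FIRST[B]={a,b}  FIRST[C]={b}
iter 2:
  A via A→B a: +{a}
  FIRST[S]={a,b}  FIRST[A]={a,b}  FIRST[B]={a,b}  FIRST[C]={b}
iter 3: (no change)
  FIRST[S]={a,b}  FIRST[A]={a,b}  FIRST[B]={a,b}  FIRST[C]={b}

FIRST(A) = ["a", "b"]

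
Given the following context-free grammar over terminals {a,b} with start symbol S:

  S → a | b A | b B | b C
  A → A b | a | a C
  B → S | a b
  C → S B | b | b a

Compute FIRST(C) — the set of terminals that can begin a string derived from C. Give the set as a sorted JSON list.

FIRST sets, iterate to fixpoint:
pass 1:
  A via A→a: +{a}
  B via B→a b: +{a}
  C via C→b: +{b}
  S via S→a: +{a}
  S via S→b A: +{b}
  S: {a,b}  A: {a}  B: {a}  C: {b}
pass 2:
  B via B→S: +{b}
  C via C→S B: +{a}
  S: {a,b}  A: {a}  B: {a,b}  C: {a,b}
pass 3: done
  S: {a,b}  A: {a}  B: {a,b}  C: {a,b}

FIRST(C) = ["a", "b"]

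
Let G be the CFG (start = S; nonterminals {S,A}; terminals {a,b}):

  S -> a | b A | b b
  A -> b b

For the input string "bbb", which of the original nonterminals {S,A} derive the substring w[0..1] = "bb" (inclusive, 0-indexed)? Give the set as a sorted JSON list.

Convert to CNF:
  S -> T0 A | T0 T0 | a
  A -> T0 T0
  T0 -> b

CYK fill — only the sub-triangle for w[0..1]:
  [0..0]={T0}  "b"  orig:{}
  [1..1]={T0}  "b"  orig:{}
  [0..1]={A,S}  "bb"

Original NTs in T[0,1] deriving "bb": ["A", "S"]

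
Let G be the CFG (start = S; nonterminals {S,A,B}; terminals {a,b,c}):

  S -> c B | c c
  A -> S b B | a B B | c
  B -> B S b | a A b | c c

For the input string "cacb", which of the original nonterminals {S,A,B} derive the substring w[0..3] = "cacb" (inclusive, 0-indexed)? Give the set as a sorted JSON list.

CNF form of G:
  S -> T2 B | T2 T2
  A -> S X3 | T1 X4 | c
  B -> B X5 | T1 X6 | T2 T2
  T0 -> b
  T1 -> a
  T2 -> c
  X3 -> T0 B
  X4 -> B B
  X5 -> S T0
  X6 -> A T0

Fill CYK table bottom-up — only the sub-triangle for w[0..3]:
  [0..0]={A,T2}  "c"  orig:{A}
  [1..1]={T1}  "a"  orig:{}
  [2..2]={A,T2}  "c"  orig:{A}
  [3..3]={T0}  "b"  orig:{}
  [0..1]=∅  "ca"
  [1..2]=∅  "ac"
  [2..3]={X6}  "cb"  orig:{}
  [0..2]=∅  "cac"
  [1..3]={B}  "acb"
  [0..3]={S}  "cacb"

Original NTs in T[0,3] deriving "cacb": ["S"]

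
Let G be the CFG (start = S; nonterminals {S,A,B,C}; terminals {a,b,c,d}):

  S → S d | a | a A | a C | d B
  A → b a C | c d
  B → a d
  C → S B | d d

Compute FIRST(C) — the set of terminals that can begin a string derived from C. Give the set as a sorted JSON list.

Compute FIRST by fixpoint:
pass 1:
  A via A→b a C: +{b}
  A via A→c d: +{c}
  B via B→a d: +{a}
  C via C→d d: +{d}
  S via S→a: +{a}
  S via S→d B: +{d}
  S: {a,d}  A: {b,c}  B: {a}  C: {d}
pass 2:
  C via C→S B: +{a}
  S: {a,d}  A: {b,c}  B: {a}  C: {a,d}
pass 3: (no change)
  S: {a,d}  A: {b,c}  B: {a}  C: {a,d}

FIRST(C) = ["a", "d"]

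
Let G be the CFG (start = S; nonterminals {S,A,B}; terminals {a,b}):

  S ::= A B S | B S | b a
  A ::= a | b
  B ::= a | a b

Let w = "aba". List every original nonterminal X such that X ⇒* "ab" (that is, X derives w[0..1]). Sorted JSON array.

Convert to CNF:
  S -> A X2 | B S | T1 T0
  A -> a | b
  B -> T0 T1 | a
  T0 -> a
  T1 -> b
  X2 -> B S

Fill CYK table bottom-up (cells [i..j] with 0 ≤ i ≤ j ≤ 1 only):
  T[0,0] 'a' = {A,B,T0}  orig:{A,B}
  T[1,1] 'b' = {A,T1}  orig:{A}
  T[0,1] 'ab' = {B}

Original NTs in T[0,1] deriving "ab": ["B"]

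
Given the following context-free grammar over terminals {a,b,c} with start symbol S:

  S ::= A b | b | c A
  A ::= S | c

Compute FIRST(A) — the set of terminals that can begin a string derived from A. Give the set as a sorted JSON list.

FIRST sets, iterate to fixpoint:
pass 1:
  A via A→c: +{c}
  S via S→A b: +{c}
  S via S→b: +{b}
  S: {b,c}  A: {c}
pass 2:
  A via A→S: +{b}
  S: {b,c}  A: {b,c}
pass 3: (stable)
  S: {b,c}  A: {b,c}

FIRST(A) = ["b", "c"]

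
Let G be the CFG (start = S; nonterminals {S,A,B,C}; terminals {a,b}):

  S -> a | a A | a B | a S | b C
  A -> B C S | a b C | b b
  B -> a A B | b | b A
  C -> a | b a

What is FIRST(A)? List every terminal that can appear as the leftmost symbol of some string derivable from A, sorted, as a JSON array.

Compute FIRST by fixpoint:
pass 1:
  A via A→a b C: +{a}
  A via A→b b: +{b}
  B via B→a A B: +{a}
  B via B→b: +{b}
  C via C→a: +{a}
  C via C→b a: +{b}
  S via S→a: +{a}
  S via S→b C: +{b}
  S: {a,b}  A: {a,b}  B: {a,b}  C: {a,b}
pass 2: — fixpoint
  S: {a,b}  A: {a,b}  B: {a,b}  C: {a,b}

FIRST(A) = ["a", "b"]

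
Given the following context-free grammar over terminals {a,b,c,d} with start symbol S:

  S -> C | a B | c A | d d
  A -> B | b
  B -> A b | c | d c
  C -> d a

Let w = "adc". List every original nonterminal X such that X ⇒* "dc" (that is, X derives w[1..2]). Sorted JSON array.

CNF form of G:
  S -> T1 T1 | T1 T3 | T2 A | T3 B
  A -> A T0 | T1 T2 | b | c
  B -> A T0 | T1 T2 | c
  C -> T1 T3
  T0 -> b
  T1 -> d
  T2 -> c
  T3 -> a

CYK table (by increasing span) — only the sub-triangle for w[1..2]:
  cell(1,1) d: {T1}  orig:{}
  cell(2,2) c: {A,B,T2}  orig:{A,B}
  cell(1,2) dc: {A,B}

Original NTs in T[1,2] deriving "dc": ["A", "B"]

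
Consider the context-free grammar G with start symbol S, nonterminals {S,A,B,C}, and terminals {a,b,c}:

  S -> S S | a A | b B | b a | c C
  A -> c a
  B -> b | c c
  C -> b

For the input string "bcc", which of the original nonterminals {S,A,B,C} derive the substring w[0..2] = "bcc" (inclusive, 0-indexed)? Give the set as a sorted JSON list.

Convert to CNF:
  S -> S S | T0 C | T1 A | T2 B | T2 T1
  A -> T0 T1
  B -> T0 T0 | b
  C -> b
  T0 -> c
  T1 -> a
  T2 -> b

CYK table (by increasing span) (cells [i..j] with 0 ≤ i ≤ j ≤ 2 only):
  cell(0,0) b: {B,C,T2}  orig:{B,C}
  cell(1,1) c: {T0}  orig:{}
  cell(2,2) c: {T0}  orig:{}
  cell(0,1) bc: ∅
  cell(1,2) cc: {B}
  cell(0,2) bcc: {S}

Original NTs in T[0,2] deriving "bcc": ["S"]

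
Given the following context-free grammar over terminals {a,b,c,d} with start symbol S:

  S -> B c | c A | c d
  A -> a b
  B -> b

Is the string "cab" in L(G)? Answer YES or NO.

CNF form of G:
  S -> B T2 | T2 A | T2 T3
  A -> T0 T1
  B -> b
  T0 -> a
  T1 -> b
  T2 -> c
  T3 -> d

CYK table (by increasing span):
  cell(0,0) c: {T2}  orig:{}
  cell(1,1) a: {T0}  orig:{}
  cell(2,2) b: {B,T1}  orig:{B}
  cell(0,1) ca: ∅
  cell(1,2) ab: {A}
  cell(0,2) cab: {S}

S ∈ T[0,2] ⇒ YES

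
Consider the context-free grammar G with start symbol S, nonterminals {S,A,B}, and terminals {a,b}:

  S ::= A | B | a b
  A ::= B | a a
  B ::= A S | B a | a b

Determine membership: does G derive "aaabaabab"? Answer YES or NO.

Convert to CNF:
  S -> A S | B T0 | T0 T0 | T0 T1
  A -> A S | B T0 | T0 T0 | T0 T1
  B -> A S | B T0 | T0 T1
  T0 -> a
  T1 -> b

CYK fill:
  cell(0,0) a: {T0}  orig:{}
  cell(1,1) a: {T0}  orig:{}
  cell(2,2) a: {T0}  orig:{}
  cell(3,3) b: {T1}  orig:{}
  cell(4,4) a: {T0}  orig:{}
  cell(5,5) a: {T0}  orig:{}
  cell(6,6) b: {T1}  orig:{}
  cell(7,7) a: {T0}  orig:{}
  cell(8,8) b: {T1}  orig:{}
  cell(0,1) aa: {A,S}
  cell(1,2) aa: {A,S}
  cell(2,3) ab: {A,B,S}
  cell(3,4) ba: ∅
  cell(4,5) aa: {A,S}
  cell(5,6) ab: {A,B,S}
  cell(6,7) ba: ∅
  cell(7,8) ab: {A,B,S}
  cell(0,2) aaa: ∅
  cell(1,3) aab: ∅
  cell(2,4) aba: {A,B,S}
  cell(3,5) baa: ∅
  cell(4,6) aab: ∅
  cell(5,7) aba: {A,B,S}
  cell(6,8) bab: ∅
  cell(0,3) aaab: {A,B,S}
  cell(1,4) aaba: ∅
  cell(2,5) abaa: {A,B,S}
  cell(3,6) baab: ∅
  cell(4,7) aaba: ∅
  cell(5,8) abab: {A,B,S}
  cell(0,4) aaaba: {A,B,S}
  cell(1,5) aabaa: ∅
  cell(2,6) abaab: {A,B,S}
  cell(3,7) baaba: ∅
  cell(4,8) aabab: ∅
  cell(0,5) aaabaa: {A,B,S}
  cell(1,6) aabaab: ∅
  cell(2,7) abaaba: {A,B,S}
  cell(3,8) baabab: ∅
  cell(0,6) aaabaab: {A,B,S}
  cell(1,7) aabaaba: ∅
  cell(2,8) abaabab: {A,B,S}
  cell(0,7) aaabaaba: {A,B,S}
  cell(1,8) aabaabab: ∅
  cell(0,8) aaabaabab: {A,B,S}

S ∈ T[0,8] ⇒ YES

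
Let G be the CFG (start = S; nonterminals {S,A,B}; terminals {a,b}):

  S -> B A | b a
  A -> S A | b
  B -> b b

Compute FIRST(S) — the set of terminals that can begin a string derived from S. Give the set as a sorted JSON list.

Compute FIRST by fixpoint:
iter 1:
  A via A→b: +{b}
  B via B→b b: +{b}
  S via S→B A: +{b}
  FIRST[S]={b}  FIRST[A]={b}  FIRST[B]={b}
iter 2: (stable)
  FIRST[S]={b}  FIRST[A]={b}  FIRST[B]={b}

FIRST(S) = ["b"]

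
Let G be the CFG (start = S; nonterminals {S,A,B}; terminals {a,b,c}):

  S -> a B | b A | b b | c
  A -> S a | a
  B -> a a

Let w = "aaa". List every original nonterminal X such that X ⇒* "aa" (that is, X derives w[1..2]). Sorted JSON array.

Convert to CNF:
  S -> T0 B | T1 A | T1 T1 | c
  A -> S T0 | a
  B -> T0 T0
  T0 -> a
  T1 -> b

CYK table (by increasing span) (cells [i..j] with 1 ≤ i ≤ j ≤ 2 only):
  cell(1,1) a: {A,T0}  orig:{A}
  cell(2,2) a: {A,T0}  orig:{A}
  cell(1,2) aa: {B}

Original NTs in T[1,2] deriving "aa": ["B"]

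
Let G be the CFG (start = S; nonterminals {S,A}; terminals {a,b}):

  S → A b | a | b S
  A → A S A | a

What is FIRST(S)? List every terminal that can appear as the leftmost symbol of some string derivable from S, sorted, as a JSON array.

FIRST iteration:
[1]
  A via A→a: +{a}
  S via S→A b: +{a}
  S via S→b S: +{b}
  FIRST(S)={a,b}  FIRST(A)={a}
[2] (stable)
  FIRST(S)={a,b}  FIRST(A)={a}

FIRST(S) = ["a", "b"]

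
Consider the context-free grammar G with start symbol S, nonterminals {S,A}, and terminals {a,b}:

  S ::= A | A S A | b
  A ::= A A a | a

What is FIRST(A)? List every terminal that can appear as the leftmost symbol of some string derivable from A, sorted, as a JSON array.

FIRST sets, iterate to fixpoint:
pass 1:
  A via A→a: +{a}
  S via S→A: +{a}
  S via S→b: +{b}
  FIRST[S]={a,b}  FIRST[A]={a}
pass 2: (stable)
  FIRST[S]={a,b}  FIRST[A]={a}

FIRST(A) = ["a"]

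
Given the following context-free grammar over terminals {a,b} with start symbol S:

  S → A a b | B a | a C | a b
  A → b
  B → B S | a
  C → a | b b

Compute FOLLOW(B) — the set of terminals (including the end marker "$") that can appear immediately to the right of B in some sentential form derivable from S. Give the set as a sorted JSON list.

FIRST sets, iterate to fixpoint:
[1]
  A via A→b: +{b}
  B via B→a: +{a}
  C via C→a: +{a}
  C via C→b b: +{b}
  S via S→A a b: +{b}
  S via S→B a: +{a}
  FIRST[S]={a,b}  FIRST[A]={b}  FIRST[B]={a}  FIRST[C]={a,b}
[2] (no change)
  FIRST[S]={a,b}  FIRST[A]={b}  FIRST[B]={a}  FIRST[C]={a,b}

Compute FOLLOW by fixpoint:
seed FOLLOW(S) with $
round 1:
  B→B S: FOLLOW(B) ⊇ FIRST(S) = {a,b}; new: +{a,b}
  B→B S: FOLLOW(S) ⊇ FOLLOW(B) ⊇ {a,b}; new: +{a,b}
  S→A a b: FOLLOW(A) ⊇ FIRST(a) = {a}; new: +{a}
  S→a C: FOLLOW(C) ⊇ FOLLOW(S) ⊇ {$,a,b}; new: +{$,a,b}
  FOLLOW[S]={$,a,b}  FOLLOW[A]={a}  FOLLOW[B]={a,b}  FOLLOW[C]={$,a,b}
round 2: done
  FOLLOW[S]={$,a,b}  FOLLOW[A]={a}  FOLLOW[B]={a,b}  FOLLOW[C]={$,a,b}

FOLLOW(B) = ["a", "b"]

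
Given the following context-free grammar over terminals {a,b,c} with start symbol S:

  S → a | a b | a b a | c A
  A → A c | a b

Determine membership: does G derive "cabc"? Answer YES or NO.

CNF form of G:
  S -> T0 A | T1 T2 | T1 X3 | a
  A -> A T0 | T1 T2
  T0 -> c
  T1 -> a
  T2 -> b
  X3 -> T2 T1

CYK fill:
  cell(0,0) c: {T0}  orig:{}
  cell(1,1) a: {S,T1}  orig:{S}
  cell(2,2) b: {T2}  orig:{}
  cell(3,3) c: {T0}  orig:{}
  cell(0,1) ca: ∅
  cell(1,2) ab: {A,S}
  cell(2,3) bc: ∅
  cell(0,2) cab: {S}
  cell(1,3) abc: {A}
  cell(0,3) cabc: {S}

S ∈ T[0,3] ⇒ YES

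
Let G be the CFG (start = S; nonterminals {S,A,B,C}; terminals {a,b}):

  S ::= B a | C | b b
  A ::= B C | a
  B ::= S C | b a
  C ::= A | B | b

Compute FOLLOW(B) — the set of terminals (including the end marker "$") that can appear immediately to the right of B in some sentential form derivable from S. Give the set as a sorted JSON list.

FIRST iteration:
iter 1:
  A via A→a: +{a}
  B via B→b a: +{b}
  C via C→A: +{a}
  C via C→B: +{b}
  S via S→B a: +{b}
  S via S→C: +{a}
  FIRST(S)={a,b}  FIRST(A)={a}  FIRST(B)={b}  FIRST(C)={a,b}
iter 2:
  A via A→B C: +{b}
  B via B→S C: +{a}
  FIRST(S)={a,b}  FIRST(A)={a,b}  FIRST(B)={a,b}  FIRST(C)={a,b}
iter 3: (stable)
  FIRST(S)={a,b}  FIRST(A)={a,b}  FIRST(B)={a,b}  FIRST(C)={a,b}

FOLLOW iteration:
FOLLOW(S) := {$}
[1]
  A→B C: FOLLOW(B) ⊇ FIRST(C) = {a,b}; new: +{a,b}
  B→S C: FOLLOW(S) ⊇ FIRST(C) = {a,b}; new: +{a,b}
  B→S C: FOLLOW(C) ⊇ FOLLOW(B) ⊇ {a,b}; new: +{a,b}
  C→A: FOLLOW(A) ⊇ FOLLOW(C) ⊇ {a,b}; new: +{a,b}
  S→C: FOLLOW(C) ⊇ FOLLOW(S) ⊇ {$,a,b}; new: +{$}
  FOLLOW(S)={$,a,b}  FOLLOW(A)={a,b}  FOLLOW(B)={a,b}  FOLLOW(C)={$,a,b}
[2]
  C→A: FOLLOW(A) ⊇ FOLLOW(C) ⊇ {$,a,b}; new: +{$}
  C→B: FOLLOW(B) ⊇ FOLLOW(C) ⊇ {$,a,b}; new: +{$}
  FOLLOW(S)={$,a,b}  FOLLOW(A)={$,a,b}  FOLLOW(B)={$,a,b}  FOLLOW(C)={$,a,b}
[3] (no change)
  FOLLOW(S)={$,a,b}  FOLLOW(A)={$,a,b}  FOLLOW(B)={$,a,b}  FOLLOW(C)={$,a,b}

FOLLOW(B) = ["$", "a", "b"]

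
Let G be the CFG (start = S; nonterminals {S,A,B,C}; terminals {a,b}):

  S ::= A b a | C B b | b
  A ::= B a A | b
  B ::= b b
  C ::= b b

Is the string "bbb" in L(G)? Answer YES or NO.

Convert to CNF:
  S -> A X3 | C X4 | b
  A -> B X2 | b
  B -> T1 T1
  C -> T1 T1
  T0 -> a
  T1 -> b
  X2 -> T0 A
  X3 -> T1 T0
  X4 -> B T1

Fill CYK table bottom-up:
  T[0,0] 'b' = {A,S,T1}  orig:{A,S}
  T[1,1] 'b' = {A,S,T1}  orig:{A,S}
  T[2,2] 'b' = {A,S,T1}  orig:{A,S}
  T[0,1] 'bb' = {B,C}
  T[1,2] 'bb' = {B,C}
  T[0,2] 'bbb' = {X4}  orig:{}

S ∉ T[0,2] ⇒ NO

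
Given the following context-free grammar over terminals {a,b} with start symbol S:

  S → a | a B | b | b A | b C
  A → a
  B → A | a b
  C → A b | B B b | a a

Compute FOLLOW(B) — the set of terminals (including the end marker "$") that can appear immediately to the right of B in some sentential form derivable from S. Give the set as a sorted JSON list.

FIRST sets, iterate to fixpoint:
pass 1:
  A via A→a: +{a}
  B via B→A: +{a}
  C via C→A b: +{a}
  S via S→a: +{a}
  S via S→b: +{b}
  FIRST(S)={a,b}  FIRST(A)={a}  FIRST(B)={a}  FIRST(C)={a}
pass 2: — fixpoint
  FIRST(S)={a,b}  FIRST(A)={a}  FIRST(B)={a}  FIRST(C)={a}

FOLLOW iteration:
initialize: $ ∈ FOLLOW(S)
pass 1:
  C→A b: FOLLOW(A) ⊇ FIRST(b) = {b}; new: +{b}
  C→B B b: FOLLOW(B) ⊇ FIRST(B) = {a}; new: +{a}
  C→B B b: FOLLOW(B) ⊇ FIRST(b) = {b}; new: +{b}
  S→a B: FOLLOW(B) ⊇ FOLLOW(S) ⊇ {$}; new: +{$}
  S→b A: FOLLOW(A) ⊇ FOLLOW(S) ⊇ {$}; new: +{$}
  S→b C: FOLLOW(C) ⊇ FOLLOW(S) ⊇ {$}; new: +{$}
  S: {$}  A: {$,b}  B: {$,a,b}  C: {$}
pass 2:
  B→A: FOLLOW(A) ⊇ FOLLOW(B) ⊇ {$,a,b}; new: +{a}
  S: {$}  A: {$,a,b}  B: {$,a,b}  C: {$}
pass 3: (stable)
  S: {$}  A: {$,a,b}  B: {$,a,b}  C: {$}

FOLLOW(B) = ["$", "a", "b"]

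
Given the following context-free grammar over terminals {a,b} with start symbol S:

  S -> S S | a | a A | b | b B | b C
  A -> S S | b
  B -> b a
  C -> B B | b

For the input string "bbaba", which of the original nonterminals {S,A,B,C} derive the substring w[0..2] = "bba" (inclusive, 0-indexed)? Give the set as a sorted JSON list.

CNF form of G:
  S -> S S | T0 B | T0 C | T1 A | a | b
  A -> S S | b
  B -> T0 T1
  C -> B B | b
  T0 -> b
  T1 -> a

Fill CYK table bottom-up, restricted to cells inside w[0..2]:
  cell(0,0) b: {A,C,S,T0}  orig:{A,C,S}
  cell(1,1) b: {A,C,S,T0}  orig:{A,C,S}
  cell(2,2) a: {S,T1}  orig:{S}
  cell(0,1) bb: {A,S}
  cell(1,2) ba: {A,B,S}
  cell(0,2) bba: {A,S}

Original NTs in T[0,2] deriving "bba": ["A", "S"]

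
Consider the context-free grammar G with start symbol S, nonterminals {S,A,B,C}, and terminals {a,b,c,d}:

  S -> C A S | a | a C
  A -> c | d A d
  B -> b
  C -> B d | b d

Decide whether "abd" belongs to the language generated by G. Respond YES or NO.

Convert to CNF:
  S -> C X4 | T2 C | a
  A -> T0 X3 | c
  B -> b
  C -> B T0 | T1 T0
  T0 -> d
  T1 -> b
  T2 -> a
  X3 -> A T0
  X4 -> A S

CYK fill:
  [0..0]={S,T2}  "a"  orig:{S}
  [1..1]={B,T1}  "b"  orig:{B}
  [2..2]={T0}  "d"  orig:{}
  [0..1]=∅  "ab"
  [1..2]={C}  "bd"
  [0..2]={S}  "abd"

S ∈ T[0,2] ⇒ YES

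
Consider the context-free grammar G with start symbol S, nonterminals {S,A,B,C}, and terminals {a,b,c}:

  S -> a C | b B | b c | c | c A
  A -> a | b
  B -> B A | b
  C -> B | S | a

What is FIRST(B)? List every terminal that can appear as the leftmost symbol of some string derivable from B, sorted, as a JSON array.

Compute FIRST by fixpoint:
iter 1:
  A via A→a: +{a}
  A via A→b: +{b}
  B via B→b: +{b}
  C via C→B: +{b}
  C via C→a: +{a}
  S via S→a C: +{a}
  S via S→b B: +{b}
  S via S→c: +{c}
  FIRST[S]={a,b,c}  FIRST[A]={a,b}  FIRST[B]={b}  FIRST[C]={a,b}
iter 2:
  C via C→S: +{c}
  FIRST[S]={a,b,c}  FIRST[A]={a,b}  FIRST[B]={b}  FIRST[C]={a,b,c}
iter 3: (no change)
  FIRST[S]={a,b,c}  FIRST[A]={a,b}  FIRST[B]={b}  FIRST[C]={a,b,c}

FIRST(B) = ["b"]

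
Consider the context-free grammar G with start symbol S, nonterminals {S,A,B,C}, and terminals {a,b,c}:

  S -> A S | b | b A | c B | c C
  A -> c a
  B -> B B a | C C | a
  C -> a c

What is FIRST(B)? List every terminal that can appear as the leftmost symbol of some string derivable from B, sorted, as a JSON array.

Compute FIRST by fixpoint:
round 1:
  A via A→c a: +{c}
  B via B→a: +{a}
  C via C→a c: +{a}
  S via S→A S: +{c}
  S via S→b: +{b}
  FIRST(S)={b,c}  FIRST(A)={c}  FIRST(B)={a}  FIRST(C)={a}
round 2: (stable)
  FIRST(S)={b,c}  FIRST(A)={c}  FIRST(B)={a}  FIRST(C)={a}

FIRST(B) = ["a"]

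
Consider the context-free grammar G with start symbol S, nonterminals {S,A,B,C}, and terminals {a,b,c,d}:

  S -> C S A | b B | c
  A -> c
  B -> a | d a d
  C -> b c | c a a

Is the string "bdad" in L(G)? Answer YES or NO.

Convert to CNF:
  S -> C X6 | T2 B | c
  A -> c
  B -> T0 X4 | a
  C -> T2 T3 | T3 X5
  T0 -> d
  T1 -> a
  T2 -> b
  T3 -> c
  X4 -> T1 T0
  X5 -> T1 T1
  X6 -> S A

Fill CYK table bottom-up:
  T[0,0] 'b' = {T2}  orig:{}
  T[1,1] 'd' = {T0}  orig:{}
  T[2,2] 'a' = {B,T1}  orig:{B}
  T[3,3] 'd' = {T0}  orig:{}
  T[0,1] 'bd' = ∅
  T[1,2] 'da' = ∅
  T[2,3] 'ad' = {X4}  orig:{}
  T[0,2] 'bda' = ∅
  T[1,3] 'dad' = {B}
  T[0,3] 'bdad' = {S}

S ∈ T[0,3] ⇒ YES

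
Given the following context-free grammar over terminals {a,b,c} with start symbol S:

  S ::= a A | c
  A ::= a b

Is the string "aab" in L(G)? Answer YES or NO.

Convert to CNF:
  S -> T0 A | c
  A -> T0 T1
  T0 -> a
  T1 -> b

CYK fill:
  cell(0,0) a: {T0}  orig:{}
  cell(1,1) a: {T0}  orig:{}
  cell(2,2) b: {T1}  orig:{}
  cell(0,1) aa: ∅
  cell(1,2) ab: {A}
  cell(0,2) aab: {S}

S ∈ T[0,2] ⇒ YES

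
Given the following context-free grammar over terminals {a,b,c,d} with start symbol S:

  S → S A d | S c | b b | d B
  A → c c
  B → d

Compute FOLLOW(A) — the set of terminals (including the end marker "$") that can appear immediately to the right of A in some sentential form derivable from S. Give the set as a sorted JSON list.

Compute FIRST by fixpoint:
iter 1:
  A via A→c c: +{c}
  B via B→d: +{d}
  S via S→b b: +{b}
  S via S→d B: +{d}
  S: {b,d}  A: {c}  B: {d}
iter 2: — fixpoint
  S: {b,d}  A: {c}  B: {d}

Compute FOLLOW by fixpoint:
FOLLOW(S) := {$}
[1]
  S→S A d: FOLLOW(S) ⊇ FIRST(A) = {c}; new: +{c}
  S→S A d: FOLLOW(A) ⊇ FIRST(d) = {d}; new: +{d}
  S→d B: FOLLOW(B) ⊇ FOLLOW(S) ⊇ {$,c}; new: +{$,c}
  FOLLOW[S]={$,c}  FOLLOW[A]={d}  FOLLOW[B]={$,c}
[2] (no change)
  FOLLOW[S]={$,c}  FOLLOW[A]={d}  FOLLOW[B]={$,c}

FOLLOW(A) = ["d"]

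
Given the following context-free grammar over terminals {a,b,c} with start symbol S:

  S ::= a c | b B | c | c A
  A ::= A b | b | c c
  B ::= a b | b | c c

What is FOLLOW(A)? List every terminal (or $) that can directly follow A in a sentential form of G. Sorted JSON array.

FIRST sets, iterate to fixpoint:
iter 1:
  A via A→b: +{b}
  A via A→c c: +{c}
  B via B→a b: +{a}
  B via B→b: +{b}
  B via B→c c: +{c}
  S via S→a c: +{a}
  S via S→b B: +{b}
  S via S→c: +{c}
  FIRST(S)={a,b,c}  FIRST(A)={b,c}  FIRST(B)={a,b,c}
iter 2: (stable)
  FIRST(S)={a,b,c}  FIRST(A)={b,c}  FIRST(B)={a,b,c}

FOLLOW iteration:
FOLLOW(S) := {$}
round 1:
  A→A b: FOLLOW(A) ⊇ FIRST(b) = {b}; new: +{b}
  S→b B: FOLLOW(B) ⊇ FOLLOW(S) ⊇ {$}; new: +{$}
  S→c A: FOLLOW(A) ⊇ FOLLOW(S) ⊇ {$}; new: +{$}
  S: {$}  A: {$,b}  B: {$}
round 2: (no change)
  S: {$}  A: {$,b}  B: {$}

FOLLOW(A) = ["$", "b"]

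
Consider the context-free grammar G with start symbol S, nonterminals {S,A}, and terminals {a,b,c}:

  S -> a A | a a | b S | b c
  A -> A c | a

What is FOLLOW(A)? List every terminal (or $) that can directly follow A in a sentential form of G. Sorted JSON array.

Compute FIRST by fixpoint:
iter 1:
  A via A→a: +{a}
  S via S→a A: +{a}
  S via S→b S: +{b}
  FIRST[S]={a,b}  FIRST[A]={a}
iter 2: (no change)
  FIRST[S]={a,b}  FIRST[A]={a}

FOLLOW sets:
seed FOLLOW(S) with $
pass 1:
  A→A c: FOLLOW(A) ⊇ FIRST(c) = {c}; new: +{c}
  S→a A: FOLLOW(A) ⊇ FOLLOW(S) ⊇ {$}; new: +{$}
  FOLLOW(S)={$}  FOLLOW(A)={$,c}
pass 2: (stable)
  FOLLOW(S)={$}  FOLLOW(A)={$,c}

FOLLOW(A) = ["$", "c"]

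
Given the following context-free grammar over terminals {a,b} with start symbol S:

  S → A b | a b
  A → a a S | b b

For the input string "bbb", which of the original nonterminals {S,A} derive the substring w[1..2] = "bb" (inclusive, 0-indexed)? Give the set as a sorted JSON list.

CNF form of G:
  S -> A T1 | T0 T1
  A -> T0 X2 | T1 T1
  T0 -> a
  T1 -> b
  X2 -> T0 S

Fill CYK table bottom-up (cells [i..j] with 1 ≤ i ≤ j ≤ 2 only):
  T[1,1] 'b' = {T1}  orig:{}
  T[2,2] 'b' = {T1}  orig:{}
  T[1,2] 'bb' = {A}

Original NTs in T[1,2] deriving "bb": ["A"]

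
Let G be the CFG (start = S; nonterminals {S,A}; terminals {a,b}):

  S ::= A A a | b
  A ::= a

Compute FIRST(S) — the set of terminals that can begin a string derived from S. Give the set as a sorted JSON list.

FIRST iteration:
iter 1:
  A via A→a: +{a}
  S via S→A A a: +{a}
  S via S→b: +{b}
  S: {a,b}  A: {a}
iter 2: done
  S: {a,b}  A: {a}

FIRST(S) = ["a", "b"]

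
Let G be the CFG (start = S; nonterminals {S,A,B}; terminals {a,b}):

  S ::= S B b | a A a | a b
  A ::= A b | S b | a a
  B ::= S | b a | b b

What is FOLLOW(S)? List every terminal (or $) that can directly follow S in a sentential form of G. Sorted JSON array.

FIRST sets, iterate to fixpoint:
[1]
  A via A→a a: +{a}
  B via B→b a: +{b}
  S via S→a A a: +{a}
  S: {a}  A: {a}  B: {b}
[2]
  B via B→S: +{a}
  S: {a}  A: {a}  B: {a,b}
[3] (stable)
  S: {a}  A: {a}  B: {a,b}

FOLLOW iteration:
FOLLOW(S) := {$}
[1]
  A→A b: FOLLOW(A) ⊇ FIRST(b) = {b}; new: +{b}
  A→S b: FOLLOW(S) ⊇ FIRST(b) = {b}; new: +{b}
  S→S B b: FOLLOW(S) ⊇ FIRST(B) = {a,b}; new: +{a}
  S→S B b: FOLLOW(B) ⊇ FIRST(b) = {b}; new: +{b}
  S→a A a: FOLLOW(A) ⊇ FIRST(a) = {a}; new: +{a}
  FOLLOW(S)={$,a,b}  FOLLOW(A)={a,b}  FOLLOW(B)={b}
[2] — fixpoint
  FOLLOW(S)={$,a,b}  FOLLOW(A)={a,b}  FOLLOW(B)={b}

FOLLOW(S) = ["$", "a", "b"]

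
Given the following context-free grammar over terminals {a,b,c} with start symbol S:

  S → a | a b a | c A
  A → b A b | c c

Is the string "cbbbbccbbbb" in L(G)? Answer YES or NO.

Convert to CNF:
  S -> T1 A | T2 X4 | a
  A -> T0 X3 | T1 T1
  T0 -> b
  T1 -> c
  T2 -> a
  X3 -> A T0
  X4 -> T0 T2

CYK table (by increasing span):
  T[0,0] 'c' = {T1}  orig:{}
  T[1,1] 'b' = {T0}  orig:{}
  T[2,2] 'b' = {T0}  orig:{}
  T[3,3] 'b' = {T0}  orig:{}
  T[4,4] 'b' = {T0}  orig:{}
  T[5,5] 'c' = {T1}  orig:{}
  T[6,6] 'c' = {T1}  orig:{}
  T[7,7] 'b' = {T0}  orig:{}
  T[8,8] 'b' = {T0}  orig:{}
  T[9,9] 'b' = {T0}  orig:{}
  T[10,10] 'b' = {T0}  orig:{}
  T[0,1] 'cb' = ∅
  T[1,2] 'bb' = ∅
  T[2,3] 'bb' = ∅
  T[3,4] 'bb' = ∅
  T[4,5] 'bc' = ∅
  T[5,6] 'cc' = {A}
  T[6,7] 'cb' = ∅
  T[7,8] 'bb' = ∅
  T[8,9] 'bb' = ∅
  T[9,10] 'bb' = ∅
  T[0,2] 'cbb' = ∅
  T[1,3] 'bbb' = ∅
  T[2,4] 'bbb' = ∅
  T[3,5] 'bbc' = ∅
  T[4,6] 'bcc' = ∅
  T[5,7] 'ccb' = {X3}  orig:{}
  T[6,8] 'cbb' = ∅
  T[7,9] 'bbb' = ∅
  T[8,10] 'bbb' = ∅
  T[0,3] 'cbbb' = ∅
  T[1,4] 'bbbb' = ∅
  T[2,5] 'bbbc' = ∅
  T[3,6] 'bbcc' = ∅
  T[4,7] 'bccb' = {A}
  T[5,8] 'ccbb' = ∅
  T[6,9] 'cbbb' = ∅
  T[7,10] 'bbbb' = ∅
  T[0,4] 'cbbbb' = ∅
  T[1,5] 'bbbbc' = ∅
  T[2,6] 'bbbcc' = ∅
  T[3,7] 'bbccb' = ∅
  T[4,8] 'bccbb' = {X3}  orig:{}
  T[5,9] 'ccbbb' = ∅
  T[6,10] 'cbbbb' = ∅
  T[0,5] 'cbbbbc' = ∅
  T[1,6] 'bbbbcc' = ∅
  T[2,7] 'bbbccb' = ∅
  T[3,8] 'bbccbb' = {A}
  T[4,9] 'bccbbb' = ∅
  T[5,10] 'ccbbbb' = ∅
  T[0,6] 'cbbbbcc' = ∅
  T[1,7] 'bbbbccb' = ∅
  T[2,8] 'bbbccbb' = ∅
  T[3,9] 'bbccbbb' = {X3}  orig:{}
  T[4,10] 'bccbbbb' = ∅
  T[0,7] 'cbbbbccb' = ∅
  T[1,8] 'bbbbccbb' = ∅
  T[2,9] 'bbbccbbb' = {A}
  T[3,10] 'bbccbbbb' = ∅
  T[0,8] 'cbbbbccbb' = ∅
  T[1,9] 'bbbbccbbb' = ∅
  T[2,10] 'bbbccbbbb' = {X3}  orig:{}
  T[0,9] 'cbbbbccbbb' = ∅
  T[1,10] 'bbbbccbbbb' = {A}
  T[0,10] 'cbbbbccbbbb' = {S}

S ∈ T[0,10] ⇒ YES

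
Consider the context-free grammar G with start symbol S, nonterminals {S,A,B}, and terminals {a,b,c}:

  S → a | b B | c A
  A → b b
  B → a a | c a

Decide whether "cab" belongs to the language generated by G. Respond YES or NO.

CNF form of G:
  S -> T0 B | T2 A | a
  A -> T0 T0
  B -> T1 T1 | T2 T1
  T0 -> b
  T1 -> a
  T2 -> c

CYK fill:
  T[0,0] 'c' = {T2}  orig:{}
  T[1,1] 'a' = {S,T1}  orig:{S}
  T[2,2] 'b' = {T0}  orig:{}
  T[0,1] 'ca' = {B}
  T[1,2] 'ab' = ∅
  T[0,2] 'cab' = ∅

S ∉ T[0,2] ⇒ NO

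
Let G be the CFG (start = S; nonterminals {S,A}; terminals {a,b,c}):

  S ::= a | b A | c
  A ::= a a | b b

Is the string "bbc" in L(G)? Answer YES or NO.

Convert to CNF:
  S -> T1 A | a | c
  A -> T0 T0 | T1 T1
  T0 -> a
  T1 -> b

CYK table (by increasing span):
  cell(0,0) b: {T1}  orig:{}
  cell(1,1) b: {T1}  orig:{}
  cell(2,2) c: {S}
  cell(0,1) bb: {A}
  cell(1,2) bc: ∅
  cell(0,2) bbc: ∅

S ∉ T[0,2] ⇒ NO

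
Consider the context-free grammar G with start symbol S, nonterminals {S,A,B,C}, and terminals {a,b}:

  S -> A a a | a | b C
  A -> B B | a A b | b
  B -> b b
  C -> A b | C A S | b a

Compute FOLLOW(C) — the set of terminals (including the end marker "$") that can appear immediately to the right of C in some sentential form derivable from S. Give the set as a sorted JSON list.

Compute FIRST by fixpoint:
[1]
  A via A→a A b: +{a}
  A via A→b: +{b}
  B via B→b b: +{b}
  C via C→A b: +{a,b}
  S via S→A a a: +{a,b}
  FIRST(S)={a,b}  FIRST(A)={a,b}  FIRST(B)={b}  FIRST(C)={a,b}
[2] (no change)
  FIRST(S)={a,b}  FIRST(A)={a,b}  FIRST(B)={b}  FIRST(C)={a,b}

FOLLOW iteration:
initialize: $ ∈ FOLLOW(S)
[1]
  A→B B: FOLLOW(B) ⊇ FIRST(B) = {b}; new: +{b}
  A→a A b: FOLLOW(A) ⊇ FIRST(b) = {b}; new: +{b}
  C→C A S: FOLLOW(C) ⊇ FIRST(A) = {a,b}; new: +{a,b}
  C→C A S: FOLLOW(A) ⊇ FIRST(S) = {a,b}; new: +{a}
  C→C A S: FOLLOW(S) ⊇ FOLLOW(C) ⊇ {a,b}; new: +{a,b}
  S→b C: FOLLOW(C) ⊇ FOLLOW(S) ⊇ {$,a,b}; new: +{$}
  FOLLOW(S)={$,a,b}  FOLLOW(A)={a,b}  FOLLOW(B)={b}  FOLLOW(C)={$,a,b}
[2]
  A→B B: FOLLOW(B) ⊇ FOLLOW(A) ⊇ {a,b}; new: +{a}
  FOLLOW(S)={$,a,b}  FOLLOW(A)={a,b}  FOLLOW(B)={a,b}  FOLLOW(C)={$,a,b}
[3] done
  FOLLOW(S)={$,a,b}  FOLLOW(A)={a,b}  FOLLOW(B)={a,b}  FOLLOW(C)={$,a,b}

FOLLOW(C) = ["$", "a", "b"]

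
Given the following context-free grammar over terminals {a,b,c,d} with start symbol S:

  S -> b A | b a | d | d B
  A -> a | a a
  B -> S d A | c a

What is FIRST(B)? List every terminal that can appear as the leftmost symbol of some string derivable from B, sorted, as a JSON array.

FIRST iteration:
round 1:
  A via A→a: +{a}
  B via B→c a: +{c}
  S via S→b A: +{b}
  S via S→d: +{d}
  S: {b,d}  A: {a}  B: {c}
round 2:
  B via B→S d A: +{b,d}
  S: {b,d}  A: {a}  B: {b,c,d}
round 3: — fixpoint
  S: {b,d}  A: {a}  B: {b,c,d}

FIRST(B) = ["b", "c", "d"]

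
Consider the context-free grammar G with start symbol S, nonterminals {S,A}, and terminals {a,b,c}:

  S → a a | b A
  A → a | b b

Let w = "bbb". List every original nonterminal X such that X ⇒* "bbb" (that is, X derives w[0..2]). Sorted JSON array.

CNF form of G:
  S -> T0 A | T1 T1
  A -> T0 T0 | a
  T0 -> b
  T1 -> a

CYK table (by increasing span) — only the sub-triangle for w[0..2]:
  [0..0]={T0}  "b"  orig:{}
  [1..1]={T0}  "b"  orig:{}
  [2..2]={T0}  "b"  orig:{}
  [0..1]={A}  "bb"
  [1..2]={A}  "bb"
  [0..2]={S}  "bbb"

Original NTs in T[0,2] deriving "bbb": ["S"]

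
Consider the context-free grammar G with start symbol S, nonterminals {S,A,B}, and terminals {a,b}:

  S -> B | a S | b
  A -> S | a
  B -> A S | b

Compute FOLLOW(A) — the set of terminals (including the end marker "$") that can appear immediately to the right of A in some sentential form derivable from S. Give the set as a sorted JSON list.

FIRST sets, iterate to fixpoint:
iter 1:
  A via A→a: +{a}
  B via B→A S: +{a}
  B via B→b: +{b}
  S via S→B: +{a,b}
  FIRST(S)={a,b}  FIRST(A)={a}  FIRST(B)={a,b}
iter 2:
  A via A→S: +{b}
  FIRST(S)={a,b}  FIRST(A)={a,b}  FIRST(B)={a,b}
iter 3: (stable)
  FIRST(S)={a,b}  FIRST(A)={a,b}  FIRST(B)={a,b}

FOLLOW iteration:
initialize: $ ∈ FOLLOW(S)
pass 1:
  B→A S: FOLLOW(A) ⊇ FIRST(S) = {a,b}; new: +{a,b}
  S→B: FOLLOW(B) ⊇ FOLLOW(S) ⊇ {$}; new: +{$}
  S: {$}  A: {a,b}  B: {$}
pass 2:
  A→S: FOLLOW(S) ⊇ FOLLOW(A) ⊇ {a,b}; new: +{a,b}
  S→B: FOLLOW(B) ⊇ FOLLOW(S) ⊇ {$,a,b}; new: +{a,b}
  S: {$,a,b}  A: {a,b}  B: {$,a,b}
pass 3: done
  S: {$,a,b}  A: {a,b}  B: {$,a,b}

FOLLOW(A) = ["a", "b"]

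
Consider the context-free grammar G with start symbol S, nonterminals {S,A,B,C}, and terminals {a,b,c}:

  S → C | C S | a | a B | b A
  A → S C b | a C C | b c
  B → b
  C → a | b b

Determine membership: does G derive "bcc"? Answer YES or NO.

Convert to CNF:
  S -> C S | T0 A | T0 T0 | T1 B | a
  A -> S X3 | T0 T2 | T1 X4
  B -> b
  C -> T0 T0 | a
  T0 -> b
  T1 -> a
  T2 -> c
  X3 -> C T0
  X4 -> C C

Fill CYK table bottom-up:
  [0..0]={B,T0}  "b"  orig:{B}
  [1..1]={T2}  "c"  orig:{}
  [2..2]={T2}  "c"  orig:{}
  [0..1]={A}  "bc"
  [1..2]=∅  "cc"
  [0..2]=∅  "bcc"

S ∉ T[0,2] ⇒ NO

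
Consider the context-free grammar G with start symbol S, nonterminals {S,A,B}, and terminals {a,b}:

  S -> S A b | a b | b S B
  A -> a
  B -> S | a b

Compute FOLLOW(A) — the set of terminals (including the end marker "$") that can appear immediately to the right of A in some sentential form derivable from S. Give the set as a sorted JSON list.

FIRST sets, iterate to fixpoint:
pass 1:
  A via A→a: +{a}
  B via B→a b: +{a}
  S via S→a b: +{a}
  S via S→b S B: +{b}
  S: {a,b}  A: {a}  B: {a}
pass 2:
  B via B→S: +{b}
  S: {a,b}  A: {a}  B: {a,b}
pass 3: (stable)
  S: {a,b}  A: {a}  B: {a,b}

FOLLOW sets:
initialize: $ ∈ FOLLOW(S)
pass 1:
  S→S A b: FOLLOW(S) ⊇ FIRST(A) = {a}; new: +{a}
  S→S A b: FOLLOW(A) ⊇ FIRST(b) = {b}; new: +{b}
  S→b S B: FOLLOW(S) ⊇ FIRST(B) = {a,b}; new: +{b}
  S→b S B: FOLLOW(B) ⊇ FOLLOW(S) ⊇ {$,a,b}; new: +{$,a,b}
  FOLLOW[S]={$,a,b}  FOLLOW[A]={b}  FOLLOW[B]={$,a,b}
pass 2: — fixpoint
  FOLLOW[S]={$,a,b}  FOLLOW[A]={b}  FOLLOW[B]={$,a,b}

FOLLOW(A) = ["b"]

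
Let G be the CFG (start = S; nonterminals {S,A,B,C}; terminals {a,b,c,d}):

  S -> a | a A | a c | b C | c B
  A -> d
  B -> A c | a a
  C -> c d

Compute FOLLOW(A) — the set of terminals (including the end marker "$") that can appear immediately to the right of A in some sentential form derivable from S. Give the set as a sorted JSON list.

Compute FIRST by fixpoint:
[1]
  A via A→d: +{d}
  B via B→A c: +{d}
  B via B→a a: +{a}
  C via C→c d: +{c}
  S via S→a: +{a}
  S via S→b C: +{b}
  S via S→c B: +{c}
  FIRST[S]={a,b,c}  FIRST[A]={d}  FIRST[B]={a,d}  FIRST[C]={c}
[2] done
  FIRST[S]={a,b,c}  FIRST[A]={d}  FIRST[B]={a,d}  FIRST[C]={c}

FOLLOW iteration:
initialize: $ ∈ FOLLOW(S)
pass 1:
  B→A c: FOLLOW(A) ⊇ FIRST(c) = {c}; new: +{c}
  S→a A: FOLLOW(A) ⊇ FOLLOW(S) ⊇ {$}; new: +{$}
  S→b C: FOLLOW(C) ⊇ FOLLOW(S) ⊇ {$}; new: +{$}
  S→c B: FOLLOW(B) ⊇ FOLLOW(S) ⊇ {$}; new: +{$}
  FOLLOW(S)={$}  FOLLOW(A)={$,c}  FOLLOW(B)={$}  FOLLOW(C)={$}
pass 2: (stable)
  FOLLOW(S)={$}  FOLLOW(A)={$,c}  FOLLOW(B)={$}  FOLLOW(C)={$}

FOLLOW(A) = ["$", "c"]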